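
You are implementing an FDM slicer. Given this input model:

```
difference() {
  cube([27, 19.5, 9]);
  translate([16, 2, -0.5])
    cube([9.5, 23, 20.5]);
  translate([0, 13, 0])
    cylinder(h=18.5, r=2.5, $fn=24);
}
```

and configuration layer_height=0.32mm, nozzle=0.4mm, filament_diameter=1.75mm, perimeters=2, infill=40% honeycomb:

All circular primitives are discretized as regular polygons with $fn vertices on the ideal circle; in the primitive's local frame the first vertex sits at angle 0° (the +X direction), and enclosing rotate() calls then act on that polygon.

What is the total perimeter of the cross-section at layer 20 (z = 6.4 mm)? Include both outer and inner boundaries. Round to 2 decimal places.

At z = 6.4 mm: the cube (footprint 27×19.5) is included at this height (perimeter 93.00 mm); the 9.5×23 cube at (16, 2) contributes its full rectangle (perimeter 65.00 mm); the r=2.5 cylinder at (0, 13) contributes a regular 24-gon of circumradius 2.5 (perimeter = 2·24·2.500·sin(180°/24) = 15.66 mm); After the difference (first − rest): starting from the 27×19.5 cube, the 9.5×23 cube at (16, 2) partially overlaps it — only the 166.25 mm² overlap (of its 218.50 mm²) is removed, clipping the outline; the r=2.5 cylinder at (0, 13) partially overlaps it — only the 9.71 mm² overlap (of its 19.41 mm²) is removed, clipping the outline — boundary = 130.83 mm. Overall, the cross-section is a single solid region. Total boundary length (outer) = 130.83 mm.

130.83 mm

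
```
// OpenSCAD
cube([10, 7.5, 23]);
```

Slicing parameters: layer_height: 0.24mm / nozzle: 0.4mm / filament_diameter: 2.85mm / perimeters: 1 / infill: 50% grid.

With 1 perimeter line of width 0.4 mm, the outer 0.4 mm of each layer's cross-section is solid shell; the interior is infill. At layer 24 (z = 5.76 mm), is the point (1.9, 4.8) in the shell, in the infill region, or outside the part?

At z = 5.76 mm: the cube is present — its section is the full 10×7.5 rectangle. Overall, the cross-section is a single solid region. The nearest boundary edge runs (0.00, 7.50)→(0.00, 0.00); distance from the point to it = 1.90 mm. The point is inside the cross-section and 1.90 mm from the nearest boundary — more than the 0.4 mm shell width (1 × 0.4), so it's in the infill interior.

infill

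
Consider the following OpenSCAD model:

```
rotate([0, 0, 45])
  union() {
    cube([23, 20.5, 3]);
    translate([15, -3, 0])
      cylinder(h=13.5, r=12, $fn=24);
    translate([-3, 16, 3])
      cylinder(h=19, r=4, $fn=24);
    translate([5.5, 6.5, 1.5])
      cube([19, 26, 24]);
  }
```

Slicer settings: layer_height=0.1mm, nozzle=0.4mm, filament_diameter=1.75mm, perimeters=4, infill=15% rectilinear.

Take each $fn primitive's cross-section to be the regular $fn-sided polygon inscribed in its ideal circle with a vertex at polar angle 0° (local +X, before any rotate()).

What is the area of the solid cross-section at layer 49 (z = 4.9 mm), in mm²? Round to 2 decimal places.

967.00 mm²

At z = 4.9 mm: the cube is not intersected at this z (z outside [0, 3]); the r=12 cylinder at (15, -3) gives a regular 24-gon of circumradius 12 (constant along its height) (area = (24/2)·12.000²·sin(360°/24) = 447.24 mm²); the cylinder at (-3, 16): section is a regular 24-gon, circumradius r=4 (area = (24/2)·4.000²·sin(360°/24) = 49.69 mm²); the cube at (5.5, 6.5) is present — its section is the full 19×26 rectangle (area 494.00 mm²); Taking the union: the regions partially overlap — summed areas 990.93 mm² minus the doubly-counted overlap 23.93 mm² gives 967.00 mm² — area = 967.00 mm²; (whole slice rotated 45° about Z — lengths, areas and connectivity unchanged). Overall, the cross-section has 2 separate islands. Net area = 967.00 mm².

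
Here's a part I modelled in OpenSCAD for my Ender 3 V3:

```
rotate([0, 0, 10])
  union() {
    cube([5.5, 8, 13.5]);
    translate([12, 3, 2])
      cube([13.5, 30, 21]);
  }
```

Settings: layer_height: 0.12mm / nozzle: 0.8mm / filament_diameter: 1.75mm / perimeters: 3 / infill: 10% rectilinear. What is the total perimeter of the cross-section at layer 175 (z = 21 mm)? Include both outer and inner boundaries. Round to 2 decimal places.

87.00 mm

At z = 21 mm: the cube is not intersected at this z (z outside [0, 13.5]); the cube at (12, 3) is present — its section is the full 13.5×30 rectangle (perimeter 87.00 mm); Merging all regions: only the 13.5×30 cube at (12, 3) is present, so the union is just that shape — boundary = 87.00 mm; (whole slice rotated 10° about Z — lengths, areas and connectivity unchanged). Overall, the cross-section is a single solid region. Total boundary length (outer) = 87.00 mm.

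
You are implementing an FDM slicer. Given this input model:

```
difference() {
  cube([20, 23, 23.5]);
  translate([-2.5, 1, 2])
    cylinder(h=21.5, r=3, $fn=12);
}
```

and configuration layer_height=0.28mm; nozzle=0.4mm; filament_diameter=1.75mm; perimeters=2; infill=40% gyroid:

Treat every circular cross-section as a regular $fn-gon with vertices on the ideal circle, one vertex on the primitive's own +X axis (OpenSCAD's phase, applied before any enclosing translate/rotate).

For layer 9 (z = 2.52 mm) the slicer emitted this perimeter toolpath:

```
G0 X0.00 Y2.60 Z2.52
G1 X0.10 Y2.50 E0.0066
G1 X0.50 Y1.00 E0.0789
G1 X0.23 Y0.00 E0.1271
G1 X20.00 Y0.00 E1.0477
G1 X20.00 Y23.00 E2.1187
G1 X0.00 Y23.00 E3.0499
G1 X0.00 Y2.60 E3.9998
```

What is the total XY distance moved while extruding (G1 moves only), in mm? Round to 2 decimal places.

85.90 mm

Sum the Euclidean lengths of each G1 segment: total = 85.90 mm.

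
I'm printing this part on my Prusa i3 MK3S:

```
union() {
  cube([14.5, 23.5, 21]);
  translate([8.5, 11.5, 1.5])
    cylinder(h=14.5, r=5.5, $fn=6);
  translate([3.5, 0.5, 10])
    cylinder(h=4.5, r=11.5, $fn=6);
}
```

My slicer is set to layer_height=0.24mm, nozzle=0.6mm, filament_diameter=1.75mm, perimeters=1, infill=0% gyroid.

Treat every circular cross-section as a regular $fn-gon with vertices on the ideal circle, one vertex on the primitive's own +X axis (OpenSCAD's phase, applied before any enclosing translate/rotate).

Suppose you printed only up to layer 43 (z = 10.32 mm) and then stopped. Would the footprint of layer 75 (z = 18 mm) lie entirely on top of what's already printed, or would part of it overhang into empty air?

entirely on top

Compare the two slices. At z = 10.32: the cube is present — its section is the full 14.5×23.5 rectangle (area 340.75 mm²); the r=5.5 cylinder at (8.5, 11.5) gives a regular 6-gon of circumradius 5.5 (constant along its height) (area = (6/2)·5.500²·sin(360°/6) = 78.59 mm²); the r=11.5 cylinder at (3.5, 0.5) gives a regular 6-gon of circumradius 11.5 (constant along its height) (area = (6/2)·11.500²·sin(360°/6) = 343.60 mm²); Combining (union): the regions partially overlap — summed areas 762.94 mm² minus the doubly-counted overlap 206.38 mm² gives 556.56 mm² — area = 556.56 mm². At z = 18: the cube is present — its section is the full 14.5×23.5 rectangle (area 340.75 mm²); the cylinder at (8.5, 11.5) is absent (z outside [1.5, 16]); the cylinder at (3.5, 0.5) is not intersected at this z (z outside [10, 14.5]); Taking the union: only the 14.5×23.5 cube is present, so the union is just that shape — area = 340.75 mm². Checking containment: the cross-section at z = 18 is a subset of the cross-section at z = 10.32.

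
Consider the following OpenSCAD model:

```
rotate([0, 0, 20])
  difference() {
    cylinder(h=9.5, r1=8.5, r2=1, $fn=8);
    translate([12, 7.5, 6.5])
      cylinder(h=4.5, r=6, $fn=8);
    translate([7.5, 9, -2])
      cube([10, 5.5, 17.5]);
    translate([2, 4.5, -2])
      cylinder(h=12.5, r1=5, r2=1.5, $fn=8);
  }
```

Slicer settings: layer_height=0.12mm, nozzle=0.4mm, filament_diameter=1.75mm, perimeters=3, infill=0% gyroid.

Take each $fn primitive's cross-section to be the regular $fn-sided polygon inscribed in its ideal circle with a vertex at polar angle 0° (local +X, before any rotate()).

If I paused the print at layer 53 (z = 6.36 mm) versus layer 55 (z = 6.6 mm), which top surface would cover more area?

layer 53 (z = 6.36 mm)

Layer 53 (z = 6.36): the cone contributes a regular 8-gon of circumradius 3.479 (interpolated between r1=8.5 and r2=1 at t=0.669) (area = (8/2)·3.479²·sin(360°/8) = 34.23 mm²); the cylinder at (12, 7.5) is absent (z outside [6.5, 11]); the cube at (7.5, 9) is present — its section is the full 10×5.5 rectangle (area 55.00 mm²); the cone at (2, 4.5): at t=0.669 of its height the radius interpolates to r₁+(r₂−r₁)t = 2.659, giving a regular 8-gon of that circumradius (area = (8/2)·2.659²·sin(360°/8) = 20.00 mm²); Taking the first minus the rest: starting from the cone (34.23 mm²), the 10×5.5 cube at (7.5, 9) misses the remaining region (no effect); the cone at (2, 4.5) partially overlaps it — only the 1.98 mm² overlap (of its 20.00 mm²) is removed, clipping the outline — area = 32.25 mm²; (rotated 20° about Z; rotation is an isometry so areas/perimeters/island counts are preserved). So its area = 32.25 mm². Layer 55 (z = 6.6): the cone (r1=8.5→r2=1) has section circumradius 3.289 here — a regular 8-gon (area = (8/2)·3.289²·sin(360°/8) = 30.61 mm²); the r=6 cylinder at (12, 7.5) gives a regular 8-gon of circumradius 6 (constant along its height) (area = (8/2)·6.000²·sin(360°/8) = 101.82 mm²); the 10×5.5 cube at (7.5, 9) contributes its full rectangle (area 55.00 mm²); the cone at (2, 4.5): at t=0.688 of its height the radius interpolates to r₁+(r₂−r₁)t = 2.592, giving a regular 8-gon of that circumradius (area = (8/2)·2.592²·sin(360°/8) = 19.00 mm²); Taking the first minus the rest: starting from the cone (30.61 mm²), the r=6 cylinder at (12, 7.5) misses the remaining region (no effect); the 10×5.5 cube at (7.5, 9) misses the remaining region (no effect); the cone at (2, 4.5) partially overlaps it — only the 1.24 mm² overlap (of its 19.00 mm²) is removed, clipping the outline — area = 29.37 mm²; (rotated 20° about Z; rotation is an isometry so areas/perimeters/island counts are preserved). So its area = 29.37 mm². Layer 53 is larger (32.25 vs 29.37 mm²).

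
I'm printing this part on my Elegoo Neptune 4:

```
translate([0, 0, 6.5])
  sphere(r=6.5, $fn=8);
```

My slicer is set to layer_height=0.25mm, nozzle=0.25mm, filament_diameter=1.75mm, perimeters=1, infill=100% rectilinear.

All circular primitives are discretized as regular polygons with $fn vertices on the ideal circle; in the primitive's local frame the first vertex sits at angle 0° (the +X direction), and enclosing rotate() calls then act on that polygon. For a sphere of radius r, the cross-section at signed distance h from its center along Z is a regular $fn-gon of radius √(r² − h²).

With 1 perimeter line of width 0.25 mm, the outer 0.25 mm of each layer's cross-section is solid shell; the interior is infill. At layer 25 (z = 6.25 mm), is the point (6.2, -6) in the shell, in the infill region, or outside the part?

outside

At z = 6.25 mm: the r=6.5 sphere slices to a regular 8-gon of circumradius 6.495 (√(r²−h²) with h=0.25 from center). Overall, the cross-section is a single solid region. The nearest boundary edge runs (-0.00, -6.50)→(4.59, -4.59); distance from the point to it = 2.14 mm. The point is not inside any of the regions above, so it lies outside the cross-section (2.14 mm from the nearest boundary).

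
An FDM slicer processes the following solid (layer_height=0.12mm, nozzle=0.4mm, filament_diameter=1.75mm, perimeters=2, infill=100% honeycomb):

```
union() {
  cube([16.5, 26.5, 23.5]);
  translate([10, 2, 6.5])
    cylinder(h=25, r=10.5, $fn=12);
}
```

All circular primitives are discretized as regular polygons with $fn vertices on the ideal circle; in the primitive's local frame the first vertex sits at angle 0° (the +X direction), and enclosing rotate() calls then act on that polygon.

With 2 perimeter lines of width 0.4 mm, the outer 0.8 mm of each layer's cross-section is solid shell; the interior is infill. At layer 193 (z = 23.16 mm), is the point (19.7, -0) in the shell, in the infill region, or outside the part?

shell

At z = 23.16 mm: the cube (footprint 16.5×26.5) is included at this height; the r=10.5 cylinder at (10, 2) gives a regular 12-gon of circumradius 10.5 (constant along its height); Merging all regions: the regions partially overlap (shared area 177.24 mm²), so overlapping operands fuse into one piece — 1 connected region. Overall, the cross-section is a single solid region. The nearest boundary edge runs (20.50, 2.00)→(19.09, -3.25); distance from the point to it = 0.26 mm. The point is inside the cross-section, 0.26 mm from the nearest boundary — within the 0.8 mm shell band (2 × 0.4).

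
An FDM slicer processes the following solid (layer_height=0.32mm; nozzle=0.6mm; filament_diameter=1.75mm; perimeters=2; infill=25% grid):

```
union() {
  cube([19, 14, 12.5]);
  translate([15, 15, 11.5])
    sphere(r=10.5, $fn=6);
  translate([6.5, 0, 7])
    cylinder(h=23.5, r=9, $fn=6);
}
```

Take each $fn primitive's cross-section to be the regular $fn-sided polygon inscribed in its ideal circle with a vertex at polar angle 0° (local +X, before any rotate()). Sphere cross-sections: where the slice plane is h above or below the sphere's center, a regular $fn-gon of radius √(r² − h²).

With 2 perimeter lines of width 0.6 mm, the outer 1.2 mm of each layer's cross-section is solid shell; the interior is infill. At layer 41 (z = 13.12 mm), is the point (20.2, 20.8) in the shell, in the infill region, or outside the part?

infill

At z = 13.12 mm: the cube does not reach this height (z outside [0, 12.5]); the r=10.5 sphere at (15, 15) slices to a regular 6-gon of circumradius 10.374 (√(r²−h²) with h=1.62 from center); the cylinder at (6.5, 0): section is a regular 6-gon, circumradius r=9; Merging all regions: the regions partially overlap (shared area 3.94 mm²), so overlapping operands fuse into one piece — 1 connected region. Overall, the cross-section is a single solid region. The nearest boundary edge runs (20.19, 23.98)→(25.37, 15.00); distance from the point to it = 1.58 mm. The point is inside the cross-section and 1.58 mm from the nearest boundary — more than the 1.2 mm shell width (2 × 0.6), so it's in the infill interior.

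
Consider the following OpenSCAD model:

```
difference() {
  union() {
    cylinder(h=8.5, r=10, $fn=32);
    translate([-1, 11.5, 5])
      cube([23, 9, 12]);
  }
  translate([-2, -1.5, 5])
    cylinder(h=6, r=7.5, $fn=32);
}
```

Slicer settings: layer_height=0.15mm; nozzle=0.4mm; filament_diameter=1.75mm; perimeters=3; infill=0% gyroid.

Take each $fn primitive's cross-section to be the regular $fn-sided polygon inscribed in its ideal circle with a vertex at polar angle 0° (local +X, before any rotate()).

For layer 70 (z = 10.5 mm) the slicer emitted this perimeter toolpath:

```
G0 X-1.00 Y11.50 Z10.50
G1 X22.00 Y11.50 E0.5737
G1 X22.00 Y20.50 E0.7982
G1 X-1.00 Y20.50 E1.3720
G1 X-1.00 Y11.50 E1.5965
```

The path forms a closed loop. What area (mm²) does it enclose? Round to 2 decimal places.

Apply the shoelace formula to the sequence of (X, Y) vertices; enclosed area = 207.00 mm².

207.00 mm²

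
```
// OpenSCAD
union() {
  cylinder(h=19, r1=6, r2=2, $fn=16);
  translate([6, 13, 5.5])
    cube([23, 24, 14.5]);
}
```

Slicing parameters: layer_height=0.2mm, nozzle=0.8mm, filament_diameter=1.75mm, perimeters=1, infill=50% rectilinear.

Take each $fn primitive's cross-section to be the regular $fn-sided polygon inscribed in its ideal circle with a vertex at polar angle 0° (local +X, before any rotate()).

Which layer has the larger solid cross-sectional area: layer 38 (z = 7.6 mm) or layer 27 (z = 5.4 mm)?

layer 38 (z = 7.6 mm)

Layer 38 (z = 7.6): the cone contributes a regular 16-gon of circumradius 4.400 (interpolated between r1=6 and r2=2 at t=0.400) (area = (16/2)·4.400²·sin(360°/16) = 59.27 mm²); the 23×24 cube at (6, 13) contributes its full rectangle (area 552.00 mm²); Merging all regions: the 2 present regions are separate (no shared area or edge), so areas and boundary lengths simply add and each stays a separate island — area = 611.27 mm². So its area = 611.27 mm². Layer 27 (z = 5.4): the cone: at t=0.284 of its height the radius interpolates to r₁+(r₂−r₁)t = 4.863, giving a regular 16-gon of that circumradius (area = (16/2)·4.863²·sin(360°/16) = 72.40 mm²); the cube at (6, 13) is absent (z outside [5.5, 20]); Taking the union: only the cone is present, so the union is just that shape — area = 72.40 mm². So its area = 72.40 mm². Layer 38 is larger (611.27 vs 72.40 mm²).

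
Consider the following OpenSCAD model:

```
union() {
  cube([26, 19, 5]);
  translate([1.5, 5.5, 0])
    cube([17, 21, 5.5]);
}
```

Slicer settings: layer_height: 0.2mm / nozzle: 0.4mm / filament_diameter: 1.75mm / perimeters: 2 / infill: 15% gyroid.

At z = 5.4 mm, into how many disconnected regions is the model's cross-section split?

At z = 5.4 mm: the cube is not intersected at this z (z outside [0, 5]); the 17×21 cube at (1.5, 5.5) contributes its full rectangle; Merging all regions: only the 17×21 cube at (1.5, 5.5) is present, so the union is just that shape — 1 connected region. The result has 1 disconnected region.

1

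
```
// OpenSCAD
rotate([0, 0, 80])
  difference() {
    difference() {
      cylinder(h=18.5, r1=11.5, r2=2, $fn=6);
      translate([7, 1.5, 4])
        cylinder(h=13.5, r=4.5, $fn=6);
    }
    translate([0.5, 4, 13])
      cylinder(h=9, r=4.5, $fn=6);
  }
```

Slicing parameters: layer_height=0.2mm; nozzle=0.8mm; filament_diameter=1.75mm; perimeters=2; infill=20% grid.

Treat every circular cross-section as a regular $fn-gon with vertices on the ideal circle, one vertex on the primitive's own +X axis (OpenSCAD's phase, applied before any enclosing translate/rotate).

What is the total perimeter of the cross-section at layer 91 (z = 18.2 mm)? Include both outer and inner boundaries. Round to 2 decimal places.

At z = 18.2 mm: the cone (r1=11.5→r2=2) has section circumradius 2.154 here — a regular 6-gon (perimeter = 2·6·2.154·sin(180°/6) = 12.92 mm); the cylinder at (7, 1.5) does not reach this height (z outside [4, 17.5]); Subtracting the remaining from the first: none of the subtracted shapes is present at this height, so the cone is unchanged — boundary = 12.92 mm; the r=4.5 cylinder at (0.5, 4) gives a regular 6-gon of circumradius 4.5 (constant along its height) (perimeter = 2·6·4.500·sin(180°/6) = 27.00 mm); Subtracting the remaining from the first: starting from that combined region, the r=4.5 cylinder at (0.5, 4) partially overlaps it — only the 5.54 mm² overlap (of its 52.61 mm²) is removed, clipping the outline — boundary = 11.23 mm; (whole slice rotated 80° about Z — lengths, areas and connectivity unchanged). Overall, the cross-section is a single solid region. Total boundary length (outer) = 11.23 mm.

11.23 mm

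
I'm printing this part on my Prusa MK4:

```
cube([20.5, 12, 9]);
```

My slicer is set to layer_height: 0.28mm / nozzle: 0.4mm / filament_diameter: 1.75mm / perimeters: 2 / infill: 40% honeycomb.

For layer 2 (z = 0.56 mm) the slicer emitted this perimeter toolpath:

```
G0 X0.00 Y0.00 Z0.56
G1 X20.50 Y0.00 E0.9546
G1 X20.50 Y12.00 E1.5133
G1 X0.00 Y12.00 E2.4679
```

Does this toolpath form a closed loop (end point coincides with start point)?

no

Start point (G0): (0.00, 0.00). End point (last G1): the path does not return to the start — open.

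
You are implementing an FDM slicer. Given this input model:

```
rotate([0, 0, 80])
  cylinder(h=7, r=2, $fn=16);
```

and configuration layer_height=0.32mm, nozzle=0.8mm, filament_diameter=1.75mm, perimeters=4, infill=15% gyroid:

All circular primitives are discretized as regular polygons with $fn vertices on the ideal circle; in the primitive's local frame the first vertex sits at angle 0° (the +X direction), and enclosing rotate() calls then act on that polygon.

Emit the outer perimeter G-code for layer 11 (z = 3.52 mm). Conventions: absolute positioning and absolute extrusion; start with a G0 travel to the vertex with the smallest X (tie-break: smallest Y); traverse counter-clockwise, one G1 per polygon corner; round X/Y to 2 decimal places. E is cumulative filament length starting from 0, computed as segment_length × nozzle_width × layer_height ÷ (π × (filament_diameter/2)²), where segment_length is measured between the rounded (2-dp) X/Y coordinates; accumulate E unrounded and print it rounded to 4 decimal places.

G0 X-1.97 Y0.35 Z3.52
G1 X-1.95 Y-0.43 E0.0830
G1 X-1.64 Y-1.15 E0.1665
G1 X-1.07 Y-1.69 E0.2500
G1 X-0.35 Y-1.97 E0.3323
G1 X0.43 Y-1.95 E0.4153
G1 X1.15 Y-1.64 E0.4987
G1 X1.69 Y-1.07 E0.5823
G1 X1.97 Y-0.35 E0.6645
G1 X1.95 Y0.43 E0.7476
G1 X1.64 Y1.15 E0.8310
G1 X1.07 Y1.69 E0.9146
G1 X0.35 Y1.97 E0.9968
G1 X-0.43 Y1.95 E1.0798
G1 X-1.15 Y1.64 E1.1633
G1 X-1.69 Y1.07 E1.2468
G1 X-1.97 Y0.35 E1.3291

At z = 3.52 mm: the r=2 cylinder contributes a regular 16-gon of circumradius 2; (rotated 80° about Z; rotation is an isometry so areas/perimeters/island counts are preserved). The outline is a single polygon with 16 vertices. Extrusion per mm of travel: 0.8 × 0.32 / (π × 0.875²) = 0.106432. Accumulating E over each segment gives final E = 1.3291.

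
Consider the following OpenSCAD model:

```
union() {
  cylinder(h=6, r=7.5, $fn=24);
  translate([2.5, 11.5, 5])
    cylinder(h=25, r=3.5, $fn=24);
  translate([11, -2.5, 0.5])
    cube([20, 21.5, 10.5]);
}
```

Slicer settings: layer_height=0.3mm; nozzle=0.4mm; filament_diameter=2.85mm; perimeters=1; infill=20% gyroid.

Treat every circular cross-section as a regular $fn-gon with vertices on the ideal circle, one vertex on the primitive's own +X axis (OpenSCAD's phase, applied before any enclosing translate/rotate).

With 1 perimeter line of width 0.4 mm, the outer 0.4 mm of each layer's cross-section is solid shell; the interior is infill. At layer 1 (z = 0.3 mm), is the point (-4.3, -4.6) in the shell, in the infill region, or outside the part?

infill

At z = 0.3 mm: the r=7.5 cylinder gives a regular 24-gon of circumradius 7.5 (constant along its height); the cylinder at (2.5, 11.5) does not reach this height (z outside [5, 30]); the cube at (11, -2.5) is absent (z outside [0.5, 11]); Combining (union): only the r=7.5 cylinder is present, so the union is just that shape — 1 connected region. Overall, the cross-section is a single solid region. The nearest boundary edge runs (-5.30, -5.30)→(-3.75, -6.50); distance from the point to it = 1.17 mm. The point is inside the cross-section and 1.17 mm from the nearest boundary — more than the 0.4 mm shell width (1 × 0.4), so it's in the infill interior.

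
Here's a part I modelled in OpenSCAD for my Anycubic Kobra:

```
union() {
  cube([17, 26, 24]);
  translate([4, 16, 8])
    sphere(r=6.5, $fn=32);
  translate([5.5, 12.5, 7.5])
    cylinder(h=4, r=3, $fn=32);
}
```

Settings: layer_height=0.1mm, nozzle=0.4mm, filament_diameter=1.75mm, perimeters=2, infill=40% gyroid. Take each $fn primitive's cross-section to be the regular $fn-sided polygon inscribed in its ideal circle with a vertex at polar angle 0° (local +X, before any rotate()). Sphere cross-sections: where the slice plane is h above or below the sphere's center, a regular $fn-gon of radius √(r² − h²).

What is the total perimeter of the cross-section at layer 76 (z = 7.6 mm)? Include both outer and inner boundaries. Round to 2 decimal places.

At z = 7.6 mm: the cube (footprint 17×26) is included at this height (perimeter 86.00 mm); the sphere at (4, 16): section is a regular 32-gon, circumradius = √(r²−h²) = √(6.5²−0.4²) = 6.488 (perimeter = 2·32·6.488·sin(180°/32) = 40.70 mm); the r=3 cylinder at (5.5, 12.5) gives a regular 32-gon of circumradius 3 (constant along its height) (perimeter = 2·32·3.000·sin(180°/32) = 18.82 mm); Taking the union: the regions partially overlap (shared area 142.00 mm²), so the edge portions inside another operand are dropped and the merged outline is re-measured after clipping — boundary = 87.56 mm. Overall, the cross-section is a single solid region. Total boundary length (outer) = 87.56 mm.

87.56 mm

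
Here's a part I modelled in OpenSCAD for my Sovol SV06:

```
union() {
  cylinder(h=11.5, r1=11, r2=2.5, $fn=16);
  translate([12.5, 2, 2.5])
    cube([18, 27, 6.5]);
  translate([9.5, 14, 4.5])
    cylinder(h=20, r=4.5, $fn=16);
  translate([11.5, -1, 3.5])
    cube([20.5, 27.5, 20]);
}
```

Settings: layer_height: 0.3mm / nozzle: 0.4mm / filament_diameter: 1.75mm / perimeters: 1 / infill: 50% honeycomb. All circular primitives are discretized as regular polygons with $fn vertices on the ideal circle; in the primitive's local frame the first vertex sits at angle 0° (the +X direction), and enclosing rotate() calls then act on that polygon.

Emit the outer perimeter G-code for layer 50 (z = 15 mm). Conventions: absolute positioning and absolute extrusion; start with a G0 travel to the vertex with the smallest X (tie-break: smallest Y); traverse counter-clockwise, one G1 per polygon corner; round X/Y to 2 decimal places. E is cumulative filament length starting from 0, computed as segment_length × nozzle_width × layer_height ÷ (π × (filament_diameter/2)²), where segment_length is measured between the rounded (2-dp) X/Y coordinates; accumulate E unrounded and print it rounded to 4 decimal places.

At z = 15 mm: the cone is not intersected at this z (z outside [0, 11.5]); the cube at (12.5, 2) is absent (z outside [2.5, 9]); the r=4.5 cylinder at (9.5, 14) gives a regular 16-gon of circumradius 4.5 (constant along its height); the cube at (11.5, -1) is present — its section is the full 20.5×27.5 rectangle; Merging all regions: the regions partially overlap (shared area 13.83 mm²), so overlapping operands fuse into one piece — 1 connected region. The outline is a single polygon with 17 vertices. Extrusion per mm of travel: 0.4 × 0.3 / (π × 0.875²) = 0.049890. Accumulating E over each segment gives final E = 5.3028.

G0 X5.00 Y14.00 Z15.00
G1 X5.34 Y12.28 E0.0875
G1 X6.32 Y10.82 E0.1752
G1 X7.78 Y9.84 E0.2629
G1 X9.50 Y9.50 E0.3504
G1 X11.22 Y9.84 E0.4379
G1 X11.50 Y10.03 E0.4548
G1 X11.50 Y-1.00 E1.0050
G1 X32.00 Y-1.00 E2.0278
G1 X32.00 Y26.50 E3.3998
G1 X11.50 Y26.50 E4.4225
G1 X11.50 Y17.97 E4.8481
G1 X11.22 Y18.16 E4.8650
G1 X9.50 Y18.50 E4.9524
G1 X7.78 Y18.16 E5.0399
G1 X6.32 Y17.18 E5.1276
G1 X5.34 Y15.72 E5.2154
G1 X5.00 Y14.00 E5.3028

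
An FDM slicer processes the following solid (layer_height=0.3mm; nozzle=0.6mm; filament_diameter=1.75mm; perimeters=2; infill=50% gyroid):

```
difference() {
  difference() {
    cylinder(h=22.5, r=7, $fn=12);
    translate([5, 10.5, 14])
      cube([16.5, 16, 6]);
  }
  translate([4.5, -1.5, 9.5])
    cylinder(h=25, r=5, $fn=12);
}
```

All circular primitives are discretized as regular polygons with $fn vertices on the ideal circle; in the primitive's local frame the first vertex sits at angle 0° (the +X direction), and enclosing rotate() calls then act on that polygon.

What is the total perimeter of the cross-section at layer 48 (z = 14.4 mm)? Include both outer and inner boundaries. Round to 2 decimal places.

48.66 mm

At z = 14.4 mm: the r=7 cylinder gives a regular 12-gon of circumradius 7 (constant along its height) (perimeter = 2·12·7.000·sin(180°/12) = 43.48 mm); the 16.5×16 cube at (5, 10.5) contributes its full rectangle (perimeter 65.00 mm); Subtracting the remaining from the first: starting from the r=7 cylinder, the 16.5×16 cube at (5, 10.5) misses the remaining region (no effect) — boundary = 43.48 mm; the cylinder at (4.5, -1.5): section is a regular 12-gon, circumradius r=5 (perimeter = 2·12·5.000·sin(180°/12) = 31.06 mm); Subtracting the remaining from the first: starting from that combined region, the r=5 cylinder at (4.5, -1.5) partially overlaps it — only the 51.75 mm² overlap (of its 75.00 mm²) is removed, clipping the outline — boundary = 48.66 mm. Overall, the cross-section is a single solid region. Total boundary length (outer) = 48.66 mm.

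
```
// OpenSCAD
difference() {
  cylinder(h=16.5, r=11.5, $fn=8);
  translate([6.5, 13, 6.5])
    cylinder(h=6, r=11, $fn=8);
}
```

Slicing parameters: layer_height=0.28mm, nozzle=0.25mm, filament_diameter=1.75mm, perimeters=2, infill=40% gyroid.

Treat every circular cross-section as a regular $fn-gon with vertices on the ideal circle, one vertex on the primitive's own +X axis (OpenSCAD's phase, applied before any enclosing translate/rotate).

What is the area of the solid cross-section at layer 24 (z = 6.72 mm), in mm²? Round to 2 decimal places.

At z = 6.72 mm: the cylinder: section is a regular 8-gon, circumradius r=11.5 (area = (8/2)·11.500²·sin(360°/8) = 374.06 mm²); the cylinder at (6.5, 13): section is a regular 8-gon, circumradius r=11 (area = (8/2)·11.000²·sin(360°/8) = 342.24 mm²); After the difference (first − rest): starting from the r=11.5 cylinder (374.06 mm²), the r=11 cylinder at (6.5, 13) partially overlaps it — only the 73.38 mm² overlap (of its 342.24 mm²) is removed, clipping the outline — area = 300.68 mm². Overall, the cross-section is a single solid region. Net area = 300.68 mm².

300.68 mm²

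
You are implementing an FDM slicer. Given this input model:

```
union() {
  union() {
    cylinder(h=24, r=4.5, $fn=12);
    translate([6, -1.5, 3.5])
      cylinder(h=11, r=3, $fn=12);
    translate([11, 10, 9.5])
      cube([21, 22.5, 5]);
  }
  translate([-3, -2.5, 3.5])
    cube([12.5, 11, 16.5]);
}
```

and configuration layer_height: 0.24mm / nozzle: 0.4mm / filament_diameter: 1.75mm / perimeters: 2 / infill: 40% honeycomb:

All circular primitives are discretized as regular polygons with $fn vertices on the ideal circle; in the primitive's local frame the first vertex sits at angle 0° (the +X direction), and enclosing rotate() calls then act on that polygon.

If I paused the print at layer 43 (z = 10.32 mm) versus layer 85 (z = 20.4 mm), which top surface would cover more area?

layer 43 (z = 10.32 mm)

Layer 43 (z = 10.32): the r=4.5 cylinder gives a regular 12-gon of circumradius 4.5 (constant along its height) (area = (12/2)·4.500²·sin(360°/12) = 60.75 mm²); the cylinder at (6, -1.5): section is a regular 12-gon, circumradius r=3 (area = (12/2)·3.000²·sin(360°/12) = 27.00 mm²); the cube at (11, 10) is present — its section is the full 21×22.5 rectangle (area 472.50 mm²); Taking the union: the regions partially overlap — summed areas 560.25 mm² minus the doubly-counted overlap 2.99 mm² gives 557.26 mm² — area = 557.26 mm²; the 12.5×11 cube at (-3, -2.5) contributes its full rectangle (area 137.50 mm²); Combining (union): the regions partially overlap — summed areas 694.76 mm² minus the doubly-counted overlap 61.47 mm² gives 633.30 mm² — area = 633.30 mm². So its area = 633.30 mm². Layer 85 (z = 20.4): the r=4.5 cylinder gives a regular 12-gon of circumradius 4.5 (constant along its height) (area = (12/2)·4.500²·sin(360°/12) = 60.75 mm²); the cylinder at (6, -1.5) is absent (z outside [3.5, 14.5]); the cube at (11, 10) is absent (z outside [9.5, 14.5]); Combining (union): only the r=4.5 cylinder is present, so the union is just that shape — area = 60.75 mm²; the cube at (-3, -2.5) is absent (z outside [3.5, 20]); Taking the union: only the result so far is present, so the union is just that shape — area = 60.75 mm². So its area = 60.75 mm². Layer 43 is larger (633.30 vs 60.75 mm²).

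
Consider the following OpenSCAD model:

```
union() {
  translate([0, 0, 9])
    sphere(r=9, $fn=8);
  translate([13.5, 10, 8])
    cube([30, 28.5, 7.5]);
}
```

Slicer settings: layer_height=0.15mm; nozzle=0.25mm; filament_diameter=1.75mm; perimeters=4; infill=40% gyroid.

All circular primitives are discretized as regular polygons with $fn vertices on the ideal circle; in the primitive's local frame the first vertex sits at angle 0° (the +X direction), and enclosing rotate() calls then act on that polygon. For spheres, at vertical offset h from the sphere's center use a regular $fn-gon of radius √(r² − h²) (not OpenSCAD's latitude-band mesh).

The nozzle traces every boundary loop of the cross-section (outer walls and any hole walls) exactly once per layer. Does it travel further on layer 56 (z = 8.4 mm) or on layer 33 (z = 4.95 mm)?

layer 56 (z = 8.4 mm)

Layer 56 (z = 8.4): the r=9 sphere slices to a regular 8-gon of circumradius 8.980 (√(r²−h²) with h=0.6 from center) (perimeter = 2·8·8.980·sin(180°/8) = 54.98 mm); the cube at (13.5, 10) (footprint 30×28.5) is included at this height (perimeter 117.00 mm); Combining (union): the 2 present regions are separate (no shared area or edge), so areas and boundary lengths simply add and each stays a separate island — boundary = 171.98 mm. So its perimeter = 171.98 mm. Layer 33 (z = 4.95): the r=9 sphere slices to a regular 8-gon of circumradius 8.037 (√(r²−h²) with h=4.05 from center) (perimeter = 2·8·8.037·sin(180°/8) = 49.21 mm); the cube at (13.5, 10) is not intersected at this z (z outside [8, 15.5]); Taking the union: only the r=9 sphere is present, so the union is just that shape — boundary = 49.21 mm. So its perimeter = 49.21 mm. Layer 56 is larger (171.98 vs 49.21 mm).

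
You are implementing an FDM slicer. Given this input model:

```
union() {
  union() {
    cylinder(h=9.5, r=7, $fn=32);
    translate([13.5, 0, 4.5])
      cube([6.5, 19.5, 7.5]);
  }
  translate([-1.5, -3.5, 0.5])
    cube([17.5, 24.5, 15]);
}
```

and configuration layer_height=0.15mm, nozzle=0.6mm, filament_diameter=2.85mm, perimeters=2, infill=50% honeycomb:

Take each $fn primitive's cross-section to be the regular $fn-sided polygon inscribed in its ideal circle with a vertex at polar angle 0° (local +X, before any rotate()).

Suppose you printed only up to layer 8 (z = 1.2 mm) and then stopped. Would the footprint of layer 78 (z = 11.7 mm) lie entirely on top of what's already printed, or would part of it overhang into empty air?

Compare the two slices. At z = 1.2: the r=7 cylinder gives a regular 32-gon of circumradius 7 (constant along its height) (area = (32/2)·7.000²·sin(360°/32) = 152.95 mm²); the cube at (13.5, 0) does not reach this height (z outside [4.5, 12]); Combining (union): only the r=7 cylinder is present, so the union is just that shape — area = 152.95 mm²; the 17.5×24.5 cube at (-1.5, -3.5) contributes its full rectangle (area 428.75 mm²); Combining (union): the regions partially overlap — summed areas 581.70 mm² minus the doubly-counted overlap 77.23 mm² gives 504.47 mm² — area = 504.47 mm². At z = 11.7: the cylinder is absent (z outside [0, 9.5]); the cube at (13.5, 0) (footprint 6.5×19.5) is included at this height (area 126.75 mm²); Combining (union): only the 6.5×19.5 cube at (13.5, 0) is present, so the union is just that shape — area = 126.75 mm²; the 17.5×24.5 cube at (-1.5, -3.5) contributes its full rectangle (area 428.75 mm²); Taking the union: the regions partially overlap — summed areas 555.50 mm² minus the doubly-counted overlap 48.75 mm² gives 506.75 mm² — area = 506.75 mm². Checking containment: at z = 11.7 the cross-section extends beyond the z = 1.2 cross-section by about 78.00 mm².

part overhangs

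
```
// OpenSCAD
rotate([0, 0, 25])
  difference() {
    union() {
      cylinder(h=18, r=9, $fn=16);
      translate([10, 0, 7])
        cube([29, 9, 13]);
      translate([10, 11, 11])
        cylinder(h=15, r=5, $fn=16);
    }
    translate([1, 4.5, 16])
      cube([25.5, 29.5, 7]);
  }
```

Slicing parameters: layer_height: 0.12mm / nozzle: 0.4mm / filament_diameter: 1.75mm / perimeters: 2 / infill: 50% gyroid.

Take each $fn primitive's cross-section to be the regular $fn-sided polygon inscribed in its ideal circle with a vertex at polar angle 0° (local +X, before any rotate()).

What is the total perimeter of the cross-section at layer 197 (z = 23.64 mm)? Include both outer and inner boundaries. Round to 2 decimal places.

At z = 23.64 mm: the cylinder is not intersected at this z (z outside [0, 18]); the cube at (10, 0) is not intersected at this z (z outside [7, 20]); the cylinder at (10, 11): section is a regular 16-gon, circumradius r=5 (perimeter = 2·16·5.000·sin(180°/16) = 31.21 mm); Combining (union): only the r=5 cylinder at (10, 11) is present, so the union is just that shape — boundary = 31.21 mm; the cube at (1, 4.5) is absent (z outside [16, 23]); After the difference (first − rest): none of the subtracted shapes is present at this height, so that combined region is unchanged — boundary = 31.21 mm; (rotated 25° about Z; rotation is an isometry so areas/perimeters/island counts are preserved). Overall, the cross-section is a single solid region. Total boundary length (outer) = 31.21 mm.

31.21 mm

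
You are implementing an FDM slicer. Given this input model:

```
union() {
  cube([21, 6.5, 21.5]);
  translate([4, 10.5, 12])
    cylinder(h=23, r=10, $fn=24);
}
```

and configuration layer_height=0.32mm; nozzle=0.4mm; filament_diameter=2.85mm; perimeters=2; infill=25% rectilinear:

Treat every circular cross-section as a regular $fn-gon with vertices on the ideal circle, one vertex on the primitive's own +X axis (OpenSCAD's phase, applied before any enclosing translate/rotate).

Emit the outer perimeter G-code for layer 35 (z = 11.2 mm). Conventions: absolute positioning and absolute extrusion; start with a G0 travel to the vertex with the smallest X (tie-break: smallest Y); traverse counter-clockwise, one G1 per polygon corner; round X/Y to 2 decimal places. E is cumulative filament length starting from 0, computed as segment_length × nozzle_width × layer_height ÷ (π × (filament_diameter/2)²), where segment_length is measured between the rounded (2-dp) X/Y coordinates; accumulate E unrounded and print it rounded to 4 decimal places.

At z = 11.2 mm: the cube is present — its section is the full 21×6.5 rectangle; the cylinder at (4, 10.5) is not intersected at this z (z outside [12, 35]); Taking the union: only the 21×6.5 cube is present, so the union is just that shape — 1 connected region. The outline is a single polygon with 4 vertices. Extrusion per mm of travel: 0.4 × 0.32 / (π × 1.425²) = 0.020065. Accumulating E over each segment gives final E = 1.1036.

G0 X0.00 Y0.00 Z11.20
G1 X21.00 Y0.00 E0.4214
G1 X21.00 Y6.50 E0.5518
G1 X0.00 Y6.50 E0.9731
G1 X0.00 Y0.00 E1.1036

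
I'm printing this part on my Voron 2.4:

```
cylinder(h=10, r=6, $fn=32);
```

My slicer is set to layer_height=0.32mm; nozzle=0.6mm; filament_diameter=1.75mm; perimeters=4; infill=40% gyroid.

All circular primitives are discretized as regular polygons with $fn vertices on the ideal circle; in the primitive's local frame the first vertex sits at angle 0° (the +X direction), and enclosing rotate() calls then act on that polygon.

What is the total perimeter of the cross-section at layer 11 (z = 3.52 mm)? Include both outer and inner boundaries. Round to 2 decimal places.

At z = 3.52 mm: the cylinder: section is a regular 32-gon, circumradius r=6 (perimeter = 2·32·6.000·sin(180°/32) = 37.64 mm). Overall, the cross-section is a single solid region. Total boundary length (outer) = 37.64 mm.

37.64 mm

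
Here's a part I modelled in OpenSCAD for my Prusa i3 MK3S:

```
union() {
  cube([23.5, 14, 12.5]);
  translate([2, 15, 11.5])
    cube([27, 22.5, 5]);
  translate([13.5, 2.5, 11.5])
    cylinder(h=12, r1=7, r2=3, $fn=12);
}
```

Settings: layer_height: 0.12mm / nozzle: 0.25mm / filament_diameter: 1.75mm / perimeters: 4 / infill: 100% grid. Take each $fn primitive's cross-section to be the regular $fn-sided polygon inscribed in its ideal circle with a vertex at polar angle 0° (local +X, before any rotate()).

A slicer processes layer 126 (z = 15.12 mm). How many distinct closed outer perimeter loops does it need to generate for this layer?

2

At z = 15.12 mm: the cube does not reach this height (z outside [0, 12.5]); the cube at (2, 15) is present — its section is the full 27×22.5 rectangle; the cone at (13.5, 2.5) (r1=7→r2=3) has section circumradius 5.793 here — a regular 12-gon; Taking the union: the 2 present regions are separate (no shared area or edge), so areas and boundary lengths simply add and each stays a separate island — 2 connected regions. The result has 2 disconnected regions.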